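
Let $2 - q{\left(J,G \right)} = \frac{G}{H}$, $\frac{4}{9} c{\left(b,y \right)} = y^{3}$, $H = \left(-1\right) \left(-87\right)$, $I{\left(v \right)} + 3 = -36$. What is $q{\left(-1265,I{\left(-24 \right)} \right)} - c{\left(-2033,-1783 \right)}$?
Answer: $\frac{1479430394591}{116} \approx 1.2754 \cdot 10^{10}$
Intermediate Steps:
$I{\left(v \right)} = -39$ ($I{\left(v \right)} = -3 - 36 = -39$)
$H = 87$
$c{\left(b,y \right)} = \frac{9 y^{3}}{4}$
$q{\left(J,G \right)} = 2 - \frac{G}{87}$
$q{\left(-1265,I{\left(-24 \right)} \right)} - c{\left(-2033,-1783 \right)} = \left(2 - - \frac{13}{29}\right) - \frac{9 \left(-1783\right)^{3}}{4} = \left(2 + \frac{13}{29}\right) - \frac{9}{4} \left(-5668315687\right) = \frac{71}{29} - - \frac{51014841183}{4} = \frac{71}{29} + \frac{51014841183}{4} = \frac{1479430394591}{116}$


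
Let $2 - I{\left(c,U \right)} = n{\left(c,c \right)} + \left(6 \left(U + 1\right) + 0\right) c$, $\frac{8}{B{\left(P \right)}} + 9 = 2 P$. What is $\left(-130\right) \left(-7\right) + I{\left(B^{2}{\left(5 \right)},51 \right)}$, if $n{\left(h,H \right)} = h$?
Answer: $-19120$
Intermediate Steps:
$B{\left(P \right)} = \frac{8}{-9 + 2 P}$
$I{\left(c,U \right)} = 2 - c - c \left(6 + 6 U\right)$ ($I{\left(c,U \right)} = 2 - \left(c + \left(6 \left(U + 1\right) + 0\right) c\right) = 2 - \left(c + \left(6 \left(1 + U\right) + 0\right) c\right) = 2 - \left(c + \left(\left(6 + 6 U\right) + 0\right) c\right) = 2 - \left(c + \left(6 + 6 U\right) c\right) = 2 - \left(c + c \left(6 + 6 U\right)\right) = 2 - c - c \left(6 + 6 U\right)$)
$\left(-130\right) \left(-7\right) + I{\left(B^{2}{\left(5 \right)},51 \right)} = \left(-130\right) \left(-7\right) - \left(-2 + 313 \frac{64}{\left(-9 + 2 \cdot 5\right)^{2}}\right) = 910 - \left(-2 + 313 \frac{64}{\left(-9 + 10\right)^{2}}\right) = 910 - \left(-2 + 20032\right) = 910 - \left(446 + 19584\right) = 910 - 20030 = -19120$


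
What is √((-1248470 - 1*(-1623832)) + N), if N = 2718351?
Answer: 7*√63137 ≈ 1758.9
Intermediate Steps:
√((-1248470 - 1*(-1623832)) + N) = √((-1248470 - 1*(-1623832)) + 2718351) = √((-1248470 + 1623832) + 2718351) = √(375362 + 2718351) = √3093713 = 7*√63137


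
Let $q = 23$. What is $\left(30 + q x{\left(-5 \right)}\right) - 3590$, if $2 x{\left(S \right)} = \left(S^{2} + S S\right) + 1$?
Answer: $- \frac{5947}{2} \approx -2973.5$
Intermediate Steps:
$x{\left(S \right)} = \frac{1}{2} + S^{2}$ ($x{\left(S \right)} = \frac{\left(S^{2} + S S\right) + 1}{2} = \frac{\left(S^{2} + S^{2}\right) + 1}{2} = \frac{2 S^{2} + 1}{2} = \frac{1 + 2 S^{2}}{2} = \frac{1}{2} + S^{2}$)
$\left(30 + q x{\left(-5 \right)}\right) - 3590 = \left(30 + 23 \left(\frac{1}{2} + \left(-5\right)^{2}\right)\right) - 3590 = \left(30 + 23 \left(\frac{1}{2} + 25\right)\right) - 3590 = \left(30 + 23 \cdot \frac{51}{2}\right) - 3590 = \left(30 + \frac{1173}{2}\right) - 3590 = \frac{1233}{2} - 3590 = - \frac{5947}{2}$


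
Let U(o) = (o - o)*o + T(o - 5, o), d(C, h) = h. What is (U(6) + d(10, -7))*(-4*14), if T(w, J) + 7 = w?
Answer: 728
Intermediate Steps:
T(w, J) = -7 + w
U(o) = -12 + o (U(o) = (o - o)*o + (-7 + (o - 5)) = 0*o + (-7 + (-5 + o)) = 0 + (-12 + o) = -12 + o)
(U(6) + d(10, -7))*(-4*14) = ((-12 + 6) - 7)*(-4*14) = (-6 - 7)*(-56) = -13*(-56) = 728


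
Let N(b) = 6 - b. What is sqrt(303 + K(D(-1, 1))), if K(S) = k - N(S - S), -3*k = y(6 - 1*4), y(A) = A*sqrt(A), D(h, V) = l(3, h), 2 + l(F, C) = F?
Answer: sqrt(2673 - 6*sqrt(2))/3 ≈ 17.206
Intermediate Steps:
l(F, C) = -2 + F
D(h, V) = 1 (D(h, V) = -2 + 3 = 1)
y(A) = A**(3/2)
k = -2*sqrt(2)/3 (k = -(6 - 1*4)**(3/2)/3 = -(6 - 4)**(3/2)/3 = -2*sqrt(2)/3 ≈ -0.94281)
K(S) = -6 - 2*sqrt(2)/3 (K(S) = -2*sqrt(2)/3 - (6 - (S - S)) = -2*sqrt(2)/3 - (6 - 1*0) = -2*sqrt(2)/3 - (6 + 0) = -2*sqrt(2)/3 - 1*6 = -2*sqrt(2)/3 - 6 = -6 - 2*sqrt(2)/3)
sqrt(303 + K(D(-1, 1))) = sqrt(303 + (-6 - 2*sqrt(2)/3)) = sqrt(297 - 2*sqrt(2)/3)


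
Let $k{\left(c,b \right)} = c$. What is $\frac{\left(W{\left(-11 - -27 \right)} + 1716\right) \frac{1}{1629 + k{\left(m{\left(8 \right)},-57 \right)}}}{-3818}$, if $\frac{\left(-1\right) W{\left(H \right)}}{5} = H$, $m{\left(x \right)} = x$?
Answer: $- \frac{818}{3125033} \approx -0.00026176$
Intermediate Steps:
$W{\left(H \right)} = - 5 H$
$\frac{\left(W{\left(-11 - -27 \right)} + 1716\right) \frac{1}{1629 + k{\left(m{\left(8 \right)},-57 \right)}}}{-3818} = \frac{\left(- 5 \left(-11 - -27\right) + 1716\right) \frac{1}{1629 + 8}}{-3818} = \frac{- 5 \left(-11 + 27\right) + 1716}{1637} \left(- \frac{1}{3818}\right) = \left(\left(-5\right) 16 + 1716\right) \frac{1}{1637} \left(- \frac{1}{3818}\right) = \left(-80 + 1716\right) \frac{1}{1637} \left(- \frac{1}{3818}\right) = 1636 \cdot \frac{1}{1637} \left(- \frac{1}{3818}\right) = \frac{1636}{1637} \left(- \frac{1}{3818}\right) = - \frac{818}{3125033}$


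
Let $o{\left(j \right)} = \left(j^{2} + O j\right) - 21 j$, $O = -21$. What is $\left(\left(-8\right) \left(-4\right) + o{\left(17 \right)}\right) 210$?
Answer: $-82530$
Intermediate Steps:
$o{\left(j \right)} = j^{2} - 42 j$ ($o{\left(j \right)} = \left(j^{2} - 21 j\right) - 21 j = j^{2} - 42 j$)
$\left(\left(-8\right) \left(-4\right) + o{\left(17 \right)}\right) 210 = \left(\left(-8\right) \left(-4\right) + 17 \left(-42 + 17\right)\right) 210 = \left(32 + 17 \left(-25\right)\right) 210 = \left(32 - 425\right) 210 = \left(-393\right) 210 = -82530$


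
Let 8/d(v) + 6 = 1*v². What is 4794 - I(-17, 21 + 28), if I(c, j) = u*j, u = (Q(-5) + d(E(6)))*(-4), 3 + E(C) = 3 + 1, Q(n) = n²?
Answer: 46902/5 ≈ 9380.4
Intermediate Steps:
E(C) = 1 (E(C) = -3 + (3 + 1) = -3 + 4 = 1)
d(v) = 8/(-6 + v²) (d(v) = 8/(-6 + 1*v²) = 8/(-6 + v²))
u = -468/5 (u = ((-5)² + 8/(-6 + 1²))*(-4) = (25 + 8/(-6 + 1))*(-4) = (25 + 8/(-5))*(-4) = (25 + 8*(-⅕))*(-4) = (25 - 8/5)*(-4) = (117/5)*(-4) = -468/5 ≈ -93.600)
I(c, j) = -468*j/5
4794 - I(-17, 21 + 28) = 4794 - (-468)*(21 + 28)/5 = 4794 - (-468)*49/5 = 4794 - 1*(-22932/5) = 4794 + 22932/5 = 46902/5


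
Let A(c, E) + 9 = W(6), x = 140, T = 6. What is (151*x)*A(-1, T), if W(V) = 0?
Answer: -190260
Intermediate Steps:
A(c, E) = -9 (A(c, E) = -9 + 0 = -9)
(151*x)*A(-1, T) = (151*140)*(-9) = 21140*(-9) = -190260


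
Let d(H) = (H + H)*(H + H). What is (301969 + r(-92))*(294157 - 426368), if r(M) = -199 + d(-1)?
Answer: -39897842314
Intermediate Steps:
d(H) = 4*H**2 (d(H) = (2*H)*(2*H) = 4*H**2)
r(M) = -195 (r(M) = -199 + 4*(-1)**2 = -199 + 4*1 = -199 + 4 = -195)
(301969 + r(-92))*(294157 - 426368) = (301969 - 195)*(294157 - 426368) = 301774*(-132211) = -39897842314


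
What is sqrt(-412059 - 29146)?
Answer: I*sqrt(441205) ≈ 664.23*I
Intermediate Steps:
sqrt(-412059 - 29146) = sqrt(-441205) = I*sqrt(441205)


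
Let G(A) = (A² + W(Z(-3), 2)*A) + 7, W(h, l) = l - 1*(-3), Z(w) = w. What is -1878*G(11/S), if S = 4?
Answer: -425367/8 ≈ -53171.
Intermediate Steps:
W(h, l) = 3 + l (W(h, l) = l + 3 = 3 + l)
G(A) = 7 + A² + 5*A (G(A) = (A² + (3 + 2)*A) + 7 = (A² + 5*A) + 7 = 7 + A² + 5*A)
-1878*G(11/S) = -1878*(7 + (11/4)² + 5*(11/4)) = -1878*(7 + 121/16 + 55/4) = -1878*453/16 = -626*1359/16 = -425367/8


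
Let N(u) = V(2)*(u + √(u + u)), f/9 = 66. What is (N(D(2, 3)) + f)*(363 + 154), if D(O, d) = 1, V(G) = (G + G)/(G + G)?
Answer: 307615 + 517*√2 ≈ 3.0835e+5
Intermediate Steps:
f = 594 (f = 9*66 = 594)
V(G) = 1 (V(G) = (2*G)/((2*G)) = (2*G)*(1/(2*G)) = 1)
N(u) = u + √2*√u (N(u) = 1*(u + √(u + u)) = 1*(u + √(2*u)) = 1*(u + √2*√u) = u + √2*√u)
(N(D(2, 3)) + f)*(363 + 154) = ((1 + √2*√1) + 594)*(363 + 154) = ((1 + √2*1) + 594)*517 = ((1 + √2) + 594)*517 = (595 + √2)*517 = 307615 + 517*√2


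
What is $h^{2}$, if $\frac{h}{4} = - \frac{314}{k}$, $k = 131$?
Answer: $\frac{1577536}{17161} \approx 91.926$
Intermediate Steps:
$h = - \frac{1256}{131}$ ($h = 4 \left(- \frac{314}{131}\right) = - \frac{1256}{131} \approx -9.5878$)
$h^{2} = \left(- \frac{1256}{131}\right)^{2} = \frac{1577536}{17161}$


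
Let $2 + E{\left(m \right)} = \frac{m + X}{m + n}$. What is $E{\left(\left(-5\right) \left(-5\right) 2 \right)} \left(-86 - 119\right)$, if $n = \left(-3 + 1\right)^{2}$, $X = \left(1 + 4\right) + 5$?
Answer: $\frac{1640}{9} \approx 182.22$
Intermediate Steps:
$X = 10$ ($X = 5 + 5 = 10$)
$n = 4$ ($n = \left(-2\right)^{2} = 4$)
$E{\left(m \right)} = -2 + \frac{10 + m}{4 + m}$ ($E{\left(m \right)} = -2 + \frac{m + 10}{m + 4} = -2 + \frac{10 + m}{4 + m}$)
$E{\left(\left(-5\right) \left(-5\right) 2 \right)} \left(-86 - 119\right) = \frac{2 - \left(-5\right) \left(-5\right) 2}{4 + \left(-5\right) \left(-5\right) 2} \left(-86 - 119\right) = \frac{2 - 25 \cdot 2}{4 + 25 \cdot 2} \left(-205\right) = \frac{2 - 50}{4 + 50} \left(-205\right) = \frac{2 - 50}{54} \left(-205\right) = \frac{1}{54} \left(-48\right) \left(-205\right) = \left(- \frac{8}{9}\right) \left(-205\right) = \frac{1640}{9}$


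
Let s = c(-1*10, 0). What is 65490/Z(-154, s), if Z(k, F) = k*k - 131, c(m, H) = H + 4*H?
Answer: 13098/4717 ≈ 2.7768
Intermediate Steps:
c(m, H) = 5*H
s = 0 (s = 5*0 = 0)
Z(k, F) = -131 + k² (Z(k, F) = k² - 131 = -131 + k²)
65490/Z(-154, s) = 65490/(-131 + (-154)²) = 65490/(-131 + 23716) = 65490/23585 = 65490*(1/23585) = 13098/4717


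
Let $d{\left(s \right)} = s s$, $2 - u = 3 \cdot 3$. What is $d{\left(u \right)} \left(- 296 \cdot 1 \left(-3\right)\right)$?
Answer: $43512$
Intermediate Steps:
$u = -7$ ($u = 2 - 3 \cdot 3 = 2 - 9 = -7$)
$d{\left(s \right)} = s^{2}$
$d{\left(u \right)} \left(- 296 \cdot 1 \left(-3\right)\right) = \left(-7\right)^{2} \left(- 296 \cdot 1 \left(-3\right)\right) = 49 \left(\left(-296\right) \left(-3\right)\right) = 49 \cdot 888 = 43512$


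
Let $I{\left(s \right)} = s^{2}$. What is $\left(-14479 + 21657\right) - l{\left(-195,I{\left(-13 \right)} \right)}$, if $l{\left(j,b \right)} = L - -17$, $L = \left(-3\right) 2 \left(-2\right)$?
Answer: $7149$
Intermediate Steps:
$L = 12$ ($L = \left(-6\right) \left(-2\right) = 12$)
$l{\left(j,b \right)} = 29$ ($l{\left(j,b \right)} = 12 - -17 = 12 + 17 = 29$)
$\left(-14479 + 21657\right) - l{\left(-195,I{\left(-13 \right)} \right)} = \left(-14479 + 21657\right) - 29 = 7178 - 29 = 7149$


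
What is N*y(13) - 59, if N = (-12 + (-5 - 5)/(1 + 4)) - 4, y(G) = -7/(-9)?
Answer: -73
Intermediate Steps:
y(G) = 7/9 (y(G) = -7*(-⅑) = 7/9)
N = -18 (N = (-12 - 10/5) - 4 = (-12 - 10*⅕) - 4 = (-12 - 2) - 4 = -14 - 4 = -18)
N*y(13) - 59 = -18*7/9 - 59 = -14 - 59 = -73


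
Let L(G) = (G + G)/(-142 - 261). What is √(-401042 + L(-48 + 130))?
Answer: I*√65132896270/403 ≈ 633.28*I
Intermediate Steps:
L(G) = -2*G/403 (L(G) = (2*G)/(-403) = (2*G)*(-1/403) = -2*G/403)
√(-401042 + L(-48 + 130)) = √(-401042 - 2*(-48 + 130)/403) = √(-401042 - 2/403*82) = √(-401042 - 164/403) = √(-161620090/403) = I*√65132896270/403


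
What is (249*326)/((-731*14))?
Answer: -40587/5117 ≈ -7.9318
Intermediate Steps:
(249*326)/((-731*14)) = 81174/(-10234) = 81174*(-1/10234) = -40587/5117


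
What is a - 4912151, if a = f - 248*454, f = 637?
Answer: -5024106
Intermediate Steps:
a = -111955 (a = 637 - 248*454 = 637 - 112592 = -111955)
a - 4912151 = -111955 - 4912151 = -5024106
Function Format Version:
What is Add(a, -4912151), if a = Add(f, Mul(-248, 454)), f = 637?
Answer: -5024106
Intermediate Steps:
a = -111955 (a = Add(637, Mul(-248, 454)) = Add(637, -112592) = -111955)
Add(a, -4912151) = Add(-111955, -4912151) = -5024106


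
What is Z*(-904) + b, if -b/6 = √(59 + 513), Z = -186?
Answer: 168144 - 12*√143 ≈ 1.6800e+5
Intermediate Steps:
b = -12*√143 (b = -6*√(59 + 513) = -12*√143 ≈ -143.50)
Z*(-904) + b = -186*(-904) - 12*√143 = 168144 - 12*√143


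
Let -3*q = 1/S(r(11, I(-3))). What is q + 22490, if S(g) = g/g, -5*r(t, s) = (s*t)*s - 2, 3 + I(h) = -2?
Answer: 67469/3 ≈ 22490.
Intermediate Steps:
I(h) = -5 (I(h) = -3 - 2 = -5)
r(t, s) = 2/5 - t*s**2/5 (r(t, s) = -((s*t)*s - 2)/5 = -(t*s**2 - 2)/5 = -(-2 + t*s**2)/5 = 2/5 - t*s**2/5)
S(g) = 1
q = -1/3 (q = -1/3/1 = -1/3*1 = -1/3 ≈ -0.33333)
q + 22490 = -1/3 + 22490 = 67469/3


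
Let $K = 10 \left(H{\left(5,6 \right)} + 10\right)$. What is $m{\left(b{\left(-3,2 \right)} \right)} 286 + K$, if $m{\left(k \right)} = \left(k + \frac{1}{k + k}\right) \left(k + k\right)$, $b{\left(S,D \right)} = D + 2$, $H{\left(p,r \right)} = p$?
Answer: $9588$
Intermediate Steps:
$b{\left(S,D \right)} = 2 + D$
$m{\left(k \right)} = 2 k \left(k + \frac{1}{2 k}\right)$ ($m{\left(k \right)} = \left(k + \frac{1}{2 k}\right) 2 k = 2 k \left(k + \frac{1}{2 k}\right)$)
$K = 150$ ($K = 10 \left(5 + 10\right) = 10 \cdot 15 = 150$)
$m{\left(b{\left(-3,2 \right)} \right)} 286 + K = \left(1 + 2 \left(2 + 2\right)^{2}\right) 286 + 150 = \left(1 + 2 \cdot 4^{2}\right) 286 + 150 = \left(1 + 2 \cdot 16\right) 286 + 150 = \left(1 + 32\right) 286 + 150 = 33 \cdot 286 + 150 = 9438 + 150 = 9588$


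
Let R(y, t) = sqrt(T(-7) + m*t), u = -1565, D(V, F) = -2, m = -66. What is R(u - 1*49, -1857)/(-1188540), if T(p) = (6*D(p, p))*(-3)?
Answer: -7*sqrt(278)/396180 ≈ -0.00029460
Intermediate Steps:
T(p) = 36 (T(p) = (6*(-2))*(-3) = -12*(-3) = 36)
R(y, t) = sqrt(36 - 66*t)
R(u - 1*49, -1857)/(-1188540) = sqrt(36 - 66*(-1857))/(-1188540) = sqrt(36 + 122562)*(-1/1188540) = sqrt(122598)*(-1/1188540) = (21*sqrt(278))*(-1/1188540) = -7*sqrt(278)/396180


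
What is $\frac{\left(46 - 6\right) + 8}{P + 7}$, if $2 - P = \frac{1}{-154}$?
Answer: $\frac{7392}{1387} \approx 5.3295$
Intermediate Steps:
$P = \frac{309}{154}$ ($P = 2 - \frac{1}{-154} = 2 - - \frac{1}{154} = 2 + \frac{1}{154} = \frac{309}{154} \approx 2.0065$)
$\frac{\left(46 - 6\right) + 8}{P + 7} = \frac{\left(46 - 6\right) + 8}{\frac{309}{154} + 7} = \frac{40 + 8}{\frac{1387}{154}} = 48 \cdot \frac{154}{1387} = \frac{7392}{1387}$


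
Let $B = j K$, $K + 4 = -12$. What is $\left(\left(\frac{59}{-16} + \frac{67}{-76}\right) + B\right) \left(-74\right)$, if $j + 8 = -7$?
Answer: $- \frac{2648127}{152} \approx -17422.0$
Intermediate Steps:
$j = -15$ ($j = -8 - 7 = -15$)
$K = -16$ ($K = -4 - 12 = -16$)
$B = 240$ ($B = \left(-15\right) \left(-16\right) = 240$)
$\left(\left(\frac{59}{-16} + \frac{67}{-76}\right) + B\right) \left(-74\right) = \left(\left(\frac{59}{-16} + \frac{67}{-76}\right) + 240\right) \left(-74\right) = \left(\left(59 \left(- \frac{1}{16}\right) + 67 \left(- \frac{1}{76}\right)\right) + 240\right) \left(-74\right) = \left(\left(- \frac{59}{16} - \frac{67}{76}\right) + 240\right) \left(-74\right) = \left(- \frac{1389}{304} + 240\right) \left(-74\right) = \frac{71571}{304} \left(-74\right) = - \frac{2648127}{152}$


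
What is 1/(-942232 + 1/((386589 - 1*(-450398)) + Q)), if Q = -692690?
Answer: -144297/135961250903 ≈ -1.0613e-6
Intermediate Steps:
1/(-942232 + 1/((386589 - 1*(-450398)) + Q)) = 1/(-942232 + 1/((386589 - 1*(-450398)) - 692690)) = 1/(-942232 + 1/((386589 + 450398) - 692690)) = 1/(-942232 + 1/(836987 - 692690)) = 1/(-942232 + 1/144297) = 1/(-135961250903/144297) = -144297/135961250903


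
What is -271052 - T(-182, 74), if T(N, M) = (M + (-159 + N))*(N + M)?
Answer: -299888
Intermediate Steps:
T(N, M) = (M + N)*(-159 + M + N) (T(N, M) = (-159 + M + N)*(M + N) = (M + N)*(-159 + M + N))
-271052 - T(-182, 74) = -271052 - (74**2 + (-182)**2 - 159*74 - 159*(-182) + 2*74*(-182)) = -271052 - (5476 + 33124 - 11766 + 28938 - 26936) = -271052 - 1*28836 = -271052 - 28836 = -299888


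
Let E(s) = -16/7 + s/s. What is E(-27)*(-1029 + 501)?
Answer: 4752/7 ≈ 678.86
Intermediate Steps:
E(s) = -9/7 (E(s) = -16*⅐ + 1 = -16/7 + 1 = -9/7)
E(-27)*(-1029 + 501) = -9*(-1029 + 501)/7 = -9/7*(-528) = 4752/7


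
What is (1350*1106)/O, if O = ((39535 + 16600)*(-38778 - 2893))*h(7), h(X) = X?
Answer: -42660/467840317 ≈ -9.1185e-5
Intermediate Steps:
O = -16374411095 (O = ((39535 + 16600)*(-38778 - 2893))*7 = (56135*(-41671))*7 = -2339201585*7 = -16374411095)
(1350*1106)/O = (1350*1106)/(-16374411095) = 1493100*(-1/16374411095) = -42660/467840317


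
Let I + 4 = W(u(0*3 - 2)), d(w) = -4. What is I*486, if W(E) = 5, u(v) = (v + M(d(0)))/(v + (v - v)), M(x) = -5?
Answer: 486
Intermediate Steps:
u(v) = (-5 + v)/v (u(v) = (v - 5)/(v + (v - v)) = (-5 + v)/(v + 0) = (-5 + v)/v)
I = 1 (I = -4 + 5 = 1)
I*486 = 1*486 = 486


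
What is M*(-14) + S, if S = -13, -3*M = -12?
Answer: -69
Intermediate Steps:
M = 4 (M = -⅓*(-12) = 4)
M*(-14) + S = 4*(-14) - 13 = -56 - 13 = -69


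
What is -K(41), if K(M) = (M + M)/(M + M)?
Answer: -1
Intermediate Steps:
K(M) = 1 (K(M) = (2*M)/((2*M)) = (2*M)*(1/(2*M)) = 1)
-K(41) = -1*1 = -1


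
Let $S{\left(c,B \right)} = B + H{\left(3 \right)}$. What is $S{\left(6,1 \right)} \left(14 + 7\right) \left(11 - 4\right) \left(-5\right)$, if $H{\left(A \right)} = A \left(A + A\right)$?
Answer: $-13965$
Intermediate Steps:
$H{\left(A \right)} = 2 A^{2}$ ($H{\left(A \right)} = A 2 A = 2 A^{2}$)
$S{\left(c,B \right)} = 18 + B$ ($S{\left(c,B \right)} = B + 2 \cdot 3^{2} = B + 2 \cdot 9 = B + 18 = 18 + B$)
$S{\left(6,1 \right)} \left(14 + 7\right) \left(11 - 4\right) \left(-5\right) = \left(18 + 1\right) \left(14 + 7\right) \left(11 - 4\right) \left(-5\right) = 19 \cdot 21 \cdot 7 \left(-5\right) = 19 \cdot 147 \left(-5\right) = 2793 \left(-5\right) = -13965$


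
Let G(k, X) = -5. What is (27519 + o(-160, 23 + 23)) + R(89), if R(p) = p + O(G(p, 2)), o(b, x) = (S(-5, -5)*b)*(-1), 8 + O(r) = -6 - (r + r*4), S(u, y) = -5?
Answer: 26819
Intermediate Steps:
O(r) = -14 - 5*r (O(r) = -8 + (-6 - (r + r*4)) = -8 + (-6 - (r + 4*r)) = -8 + (-6 - 5*r) = -14 - 5*r)
o(b, x) = 5*b (o(b, x) = -5*b*(-1) = 5*b)
R(p) = 11 + p (R(p) = p + (-14 - 5*(-5)) = p + (-14 + 25) = p + 11 = 11 + p)
(27519 + o(-160, 23 + 23)) + R(89) = (27519 + 5*(-160)) + (11 + 89) = (27519 - 800) + 100 = 26719 + 100 = 26819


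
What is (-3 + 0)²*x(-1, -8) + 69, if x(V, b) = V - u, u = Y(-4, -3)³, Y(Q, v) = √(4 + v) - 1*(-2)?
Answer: -183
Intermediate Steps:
Y(Q, v) = 2 + √(4 + v) (Y(Q, v) = √(4 + v) + 2 = 2 + √(4 + v))
u = 27 (u = (2 + √(4 - 3))³ = (2 + √1)³ = (2 + 1)³ = 3³ = 27)
x(V, b) = -27 + V (x(V, b) = V - 1*27 = V - 27 = -27 + V)
(-3 + 0)²*x(-1, -8) + 69 = (-3 + 0)²*(-27 - 1) + 69 = (-3)²*(-28) + 69 = 9*(-28) + 69 = -252 + 69 = -183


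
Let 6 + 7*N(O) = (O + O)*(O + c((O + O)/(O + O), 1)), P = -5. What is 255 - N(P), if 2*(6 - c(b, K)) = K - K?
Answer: 1801/7 ≈ 257.29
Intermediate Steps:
c(b, K) = 6 (c(b, K) = 6 - (K - K)/2 = 6 - 1/2*0 = 6 + 0 = 6)
N(O) = -6/7 + 2*O*(6 + O)/7 (N(O) = -6/7 + ((O + O)*(O + 6))/7 = -6/7 + ((2*O)*(6 + O))/7 = -6/7 + (2*O*(6 + O))/7 = -6/7 + 2*O*(6 + O)/7)
255 - N(P) = 255 - (-6/7 + (2/7)*(-5)**2 + (12/7)*(-5)) = 255 - (-6/7 + (2/7)*25 - 60/7) = 255 - (-6/7 + 50/7 - 60/7) = 255 - 1*(-16/7) = 255 + 16/7 = 1801/7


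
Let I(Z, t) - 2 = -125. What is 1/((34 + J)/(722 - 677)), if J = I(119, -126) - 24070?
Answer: -15/8053 ≈ -0.0018627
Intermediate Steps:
I(Z, t) = -123 (I(Z, t) = 2 - 125 = -123)
J = -24193 (J = -123 - 24070 = -24193)
1/((34 + J)/(722 - 677)) = 1/((34 - 24193)/(722 - 677)) = 1/(-24159/45) = 1/(-24159*1/45) = 1/(-8053/15) = -15/8053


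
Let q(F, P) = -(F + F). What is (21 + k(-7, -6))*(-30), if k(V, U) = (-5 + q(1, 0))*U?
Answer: -1890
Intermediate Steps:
q(F, P) = -2*F
k(V, U) = -7*U (k(V, U) = (-5 - 2*1)*U = (-5 - 2)*U = -7*U)
(21 + k(-7, -6))*(-30) = (21 - 7*(-6))*(-30) = (21 + 42)*(-30) = 63*(-30) = -1890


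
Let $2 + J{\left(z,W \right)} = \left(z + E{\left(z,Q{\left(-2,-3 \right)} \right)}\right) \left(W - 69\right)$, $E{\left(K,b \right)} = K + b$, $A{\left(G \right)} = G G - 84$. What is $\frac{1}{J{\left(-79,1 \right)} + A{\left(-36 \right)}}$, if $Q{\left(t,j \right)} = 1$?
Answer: $\frac{1}{11886} \approx 8.4133 \cdot 10^{-5}$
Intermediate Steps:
$A{\left(G \right)} = -84 + G^{2}$ ($A{\left(G \right)} = G^{2} - 84 = -84 + G^{2}$)
$J{\left(z,W \right)} = -2 + \left(1 + 2 z\right) \left(-69 + W\right)$ ($J{\left(z,W \right)} = -2 + \left(z + \left(z + 1\right)\right) \left(W - 69\right) = -2 + \left(z + \left(1 + z\right)\right) \left(-69 + W\right) = -2 + \left(1 + 2 z\right) \left(-69 + W\right)$)
$\frac{1}{J{\left(-79,1 \right)} + A{\left(-36 \right)}} = \frac{1}{\left(-71 + 1 - -10902 + 2 \cdot 1 \left(-79\right)\right) - \left(84 - \left(-36\right)^{2}\right)} = \frac{1}{\left(-71 + 1 + 10902 - 158\right) + \left(-84 + 1296\right)} = \frac{1}{10674 + 1212} = \frac{1}{11886}$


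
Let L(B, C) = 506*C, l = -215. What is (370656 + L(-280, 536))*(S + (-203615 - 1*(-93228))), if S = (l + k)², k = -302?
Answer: 100711000544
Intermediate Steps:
S = 267289 (S = (-215 - 302)² = (-517)² = 267289)
(370656 + L(-280, 536))*(S + (-203615 - 1*(-93228))) = (370656 + 506*536)*(267289 + (-203615 - 1*(-93228))) = (370656 + 271216)*(267289 + (-203615 + 93228)) = 641872*(267289 - 110387) = 641872*156902 = 100711000544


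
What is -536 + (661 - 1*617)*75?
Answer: 2764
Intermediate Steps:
-536 + (661 - 1*617)*75 = -536 + (661 - 617)*75 = -536 + 44*75 = -536 + 3300 = 2764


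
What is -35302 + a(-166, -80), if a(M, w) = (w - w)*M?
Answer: -35302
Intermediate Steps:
a(M, w) = 0 (a(M, w) = 0*M = 0)
-35302 + a(-166, -80) = -35302 + 0 = -35302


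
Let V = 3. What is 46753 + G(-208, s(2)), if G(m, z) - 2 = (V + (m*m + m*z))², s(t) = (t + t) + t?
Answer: 1765643116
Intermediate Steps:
s(t) = 3*t (s(t) = 2*t + t = 3*t)
G(m, z) = 2 + (3 + m² + m*z)² (G(m, z) = 2 + (3 + (m*m + m*z))² = 2 + (3 + (m² + m*z))² = 2 + (3 + m² + m*z)²)
46753 + G(-208, s(2)) = 46753 + (2 + (3 + (-208)² - 624*2)²) = 46753 + (2 + (3 + 43264 - 208*6)²) = 46753 + (2 + (3 + 43264 - 1248)²) = 46753 + (2 + 42019²) = 46753 + (2 + 1765596361) = 46753 + 1765596363 = 1765643116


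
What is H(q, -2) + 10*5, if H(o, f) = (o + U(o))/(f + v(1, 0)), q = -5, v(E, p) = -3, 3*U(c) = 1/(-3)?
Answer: 2296/45 ≈ 51.022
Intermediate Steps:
U(c) = -⅑ (U(c) = (⅓)/(-3) = (⅓)*(-⅓) = -⅑)
H(o, f) = (-⅑ + o)/(-3 + f) (H(o, f) = (o - ⅑)/(f - 3) = (-⅑ + o)/(-3 + f))
H(q, -2) + 10*5 = (-⅑ - 5)/(-3 - 2) + 10*5 = -46/9/(-5) + 50 = -⅕*(-46/9) + 50 = 46/45 + 50 = 2296/45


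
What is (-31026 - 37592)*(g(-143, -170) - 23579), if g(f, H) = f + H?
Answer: 1639421256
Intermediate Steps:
g(f, H) = H + f
(-31026 - 37592)*(g(-143, -170) - 23579) = (-31026 - 37592)*((-170 - 143) - 23579) = -68618*(-313 - 23579) = -68618*(-23892) = 1639421256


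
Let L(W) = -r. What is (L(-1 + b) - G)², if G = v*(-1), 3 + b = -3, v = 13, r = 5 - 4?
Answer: 144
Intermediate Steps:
r = 1
b = -6 (b = -3 - 3 = -6)
G = -13 (G = 13*(-1) = -13)
L(W) = -1 (L(W) = -1*1 = -1)
(L(-1 + b) - G)² = (-1 - 1*(-13))² = (-1 + 13)² = 12² = 144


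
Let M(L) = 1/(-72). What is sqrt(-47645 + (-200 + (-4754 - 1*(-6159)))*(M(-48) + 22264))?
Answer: sqrt(3856385990)/12 ≈ 5175.0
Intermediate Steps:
M(L) = -1/72
sqrt(-47645 + (-200 + (-4754 - 1*(-6159)))*(M(-48) + 22264)) = sqrt(-47645 + (-200 + (-4754 - 1*(-6159)))*(-1/72 + 22264)) = sqrt(-47645 + (-200 + (-4754 + 6159))*(1603007/72)) = sqrt(-47645 + (-200 + 1405)*(1603007/72)) = sqrt(-47645 + 1205*(1603007/72)) = sqrt(-47645 + 1931623435/72) = sqrt(1928192995/72) = sqrt(3856385990)/12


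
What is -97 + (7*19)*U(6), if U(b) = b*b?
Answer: 4691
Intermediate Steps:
U(b) = b²
-97 + (7*19)*U(6) = -97 + (7*19)*6² = -97 + 133*36 = -97 + 4788 = 4691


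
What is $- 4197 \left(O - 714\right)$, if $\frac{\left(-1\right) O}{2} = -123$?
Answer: $1964196$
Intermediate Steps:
$O = 246$ ($O = \left(-2\right) \left(-123\right) = 246$)
$- 4197 \left(O - 714\right) = - 4197 \left(246 - 714\right) = \left(-4197\right) \left(-468\right) = 1964196$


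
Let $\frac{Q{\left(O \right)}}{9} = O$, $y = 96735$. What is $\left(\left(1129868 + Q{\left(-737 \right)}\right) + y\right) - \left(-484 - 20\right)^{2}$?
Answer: $965954$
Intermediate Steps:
$Q{\left(O \right)} = 9 O$
$\left(\left(1129868 + Q{\left(-737 \right)}\right) + y\right) - \left(-484 - 20\right)^{2} = \left(\left(1129868 + 9 \left(-737\right)\right) + 96735\right) - \left(-484 - 20\right)^{2} = \left(\left(1129868 - 6633\right) + 96735\right) - \left(-504\right)^{2} = \left(1123235 + 96735\right) - 254016 = 1219970 - 254016 = 965954$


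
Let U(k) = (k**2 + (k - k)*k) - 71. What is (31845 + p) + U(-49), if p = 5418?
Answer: 39593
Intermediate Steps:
U(k) = -71 + k**2 (U(k) = (k**2 + 0*k) - 71 = (k**2 + 0) - 71 = k**2 - 71 = -71 + k**2)
(31845 + p) + U(-49) = (31845 + 5418) + (-71 + (-49)**2) = 37263 + (-71 + 2401) = 37263 + 2330 = 39593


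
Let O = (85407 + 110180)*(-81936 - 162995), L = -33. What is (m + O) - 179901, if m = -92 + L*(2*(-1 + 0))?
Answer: -47905499424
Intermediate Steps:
O = -47905319497 (O = 195587*(-244931) = -47905319497)
m = -26 (m = -92 - 66*(-1 + 0) = -92 - 66*(-1) = -92 - 33*(-2) = -92 + 66 = -26)
(m + O) - 179901 = (-26 - 47905319497) - 179901 = -47905319523 - 179901 = -47905499424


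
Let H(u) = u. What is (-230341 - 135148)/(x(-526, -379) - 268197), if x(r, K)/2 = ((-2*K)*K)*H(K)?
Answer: -365489/217491559 ≈ -0.0016805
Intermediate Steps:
x(r, K) = -4*K³ (x(r, K) = 2*(((-2*K)*K)*K) = 2*((-2*K²)*K) = 2*(-2*K³) = -4*K³)
(-230341 - 135148)/(x(-526, -379) - 268197) = (-230341 - 135148)/(-4*(-379)³ - 268197) = -365489/(-4*(-54439939) - 268197) = -365489/(217759756 - 268197) = -365489/217491559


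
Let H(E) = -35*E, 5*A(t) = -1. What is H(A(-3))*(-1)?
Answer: -7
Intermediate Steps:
A(t) = -⅕ (A(t) = (⅕)*(-1) = -⅕)
H(A(-3))*(-1) = -35*(-⅕)*(-1) = 7*(-1) = -7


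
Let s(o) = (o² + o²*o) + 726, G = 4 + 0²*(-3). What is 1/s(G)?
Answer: 1/806 ≈ 0.0012407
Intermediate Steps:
G = 4 (G = 4 + 0*(-3) = 4 + 0 = 4)
s(o) = 726 + o² + o³ (s(o) = (o² + o³) + 726 = 726 + o² + o³)
1/s(G) = 1/(726 + 4² + 4³) = 1/(726 + 16 + 64) = 1/806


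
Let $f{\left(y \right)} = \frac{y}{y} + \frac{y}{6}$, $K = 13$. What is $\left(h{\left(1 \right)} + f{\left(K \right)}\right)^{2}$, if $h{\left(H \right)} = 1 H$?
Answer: $\frac{625}{36} \approx 17.361$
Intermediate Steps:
$h{\left(H \right)} = H$
$f{\left(y \right)} = 1 + \frac{y}{6}$ ($f{\left(y \right)} = 1 + y \frac{1}{6} = 1 + \frac{y}{6}$)
$\left(h{\left(1 \right)} + f{\left(K \right)}\right)^{2} = \left(1 + \left(1 + \frac{1}{6} \cdot 13\right)\right)^{2} = \left(1 + \left(1 + \frac{13}{6}\right)\right)^{2} = \left(1 + \frac{19}{6}\right)^{2} = \left(\frac{25}{6}\right)^{2} = \frac{625}{36}$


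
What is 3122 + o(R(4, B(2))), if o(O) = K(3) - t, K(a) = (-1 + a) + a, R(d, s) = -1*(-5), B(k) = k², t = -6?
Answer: 3133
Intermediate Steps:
R(d, s) = 5
K(a) = -1 + 2*a
o(O) = 11 (o(O) = (-1 + 2*3) - 1*(-6) = (-1 + 6) + 6 = 5 + 6 = 11)
3122 + o(R(4, B(2))) = 3122 + 11 = 3133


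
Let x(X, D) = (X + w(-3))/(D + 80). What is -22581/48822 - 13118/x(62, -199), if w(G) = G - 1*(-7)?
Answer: 12701950363/537042 ≈ 23652.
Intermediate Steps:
w(G) = 7 + G (w(G) = G + 7 = 7 + G)
x(X, D) = (4 + X)/(80 + D) (x(X, D) = (X + (7 - 3))/(D + 80) = (X + 4)/(80 + D) = (4 + X)/(80 + D))
-22581/48822 - 13118/x(62, -199) = -22581/48822 - 13118*(80 - 199)/(4 + 62) = -22581*1/48822 - 13118/(66/(-119)) = -7527/16274 - 13118/((-1/119*66)) = -7527/16274 - 13118/(-66/119) = -7527/16274 - 13118*(-119/66) = -7527/16274 + 780521/33 = 12701950363/537042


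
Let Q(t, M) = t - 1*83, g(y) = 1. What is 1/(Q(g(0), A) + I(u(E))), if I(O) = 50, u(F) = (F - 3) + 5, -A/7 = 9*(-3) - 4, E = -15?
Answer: -1/32 ≈ -0.031250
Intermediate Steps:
A = 217 (A = -7*(9*(-3) - 4) = -7*(-27 - 4) = -7*(-31) = 217)
u(F) = 2 + F (u(F) = (-3 + F) + 5 = 2 + F)
Q(t, M) = -83 + t (Q(t, M) = t - 83 = -83 + t)
1/(Q(g(0), A) + I(u(E))) = 1/((-83 + 1) + 50) = 1/(-82 + 50) = 1/(-32) = -1/32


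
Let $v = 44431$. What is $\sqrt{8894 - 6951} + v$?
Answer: $44431 + \sqrt{1943} \approx 44475.0$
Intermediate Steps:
$\sqrt{8894 - 6951} + v = \sqrt{8894 - 6951} + 44431 = \sqrt{1943} + 44431 = 44431 + \sqrt{1943}$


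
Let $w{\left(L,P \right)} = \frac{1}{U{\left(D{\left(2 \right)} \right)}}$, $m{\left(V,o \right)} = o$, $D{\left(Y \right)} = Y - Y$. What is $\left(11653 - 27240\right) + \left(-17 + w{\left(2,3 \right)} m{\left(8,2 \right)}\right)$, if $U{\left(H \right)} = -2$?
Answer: $-15605$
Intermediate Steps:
$D{\left(Y \right)} = 0$
$w{\left(L,P \right)} = - \frac{1}{2}$ ($w{\left(L,P \right)} = \frac{1}{-2} = - \frac{1}{2}$)
$\left(11653 - 27240\right) + \left(-17 + w{\left(2,3 \right)} m{\left(8,2 \right)}\right) = \left(11653 - 27240\right) - 18 = -15587 - 18 = -15605$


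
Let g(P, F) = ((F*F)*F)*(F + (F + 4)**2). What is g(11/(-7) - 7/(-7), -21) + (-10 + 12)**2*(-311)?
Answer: -2483192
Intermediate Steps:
g(P, F) = F**3*(F + (4 + F)**2) (g(P, F) = (F**2*F)*(F + (4 + F)**2) = F**3*(F + (4 + F)**2))
g(11/(-7) - 7/(-7), -21) + (-10 + 12)**2*(-311) = (-21)**3*(-21 + (4 - 21)**2) + (-10 + 12)**2*(-311) = -9261*(-21 + (-17)**2) + 2**2*(-311) = -9261*(-21 + 289) + 4*(-311) = -9261*268 - 1244 = -2481948 - 1244 = -2483192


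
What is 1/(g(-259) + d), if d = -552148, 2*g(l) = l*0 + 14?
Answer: -1/552141 ≈ -1.8111e-6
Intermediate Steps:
g(l) = 7 (g(l) = (l*0 + 14)/2 = (0 + 14)/2 = (1/2)*14 = 7)
1/(g(-259) + d) = 1/(7 - 552148) = 1/(-552141) = -1/552141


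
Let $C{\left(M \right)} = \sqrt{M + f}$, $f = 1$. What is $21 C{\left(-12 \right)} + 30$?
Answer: $30 + 21 i \sqrt{11} \approx 30.0 + 69.649 i$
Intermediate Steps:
$C{\left(M \right)} = \sqrt{1 + M}$ ($C{\left(M \right)} = \sqrt{M + 1} = \sqrt{1 + M}$)
$21 C{\left(-12 \right)} + 30 = 21 \sqrt{1 - 12} + 30 = 21 \sqrt{-11} + 30 = 21 i \sqrt{11} + 30 = 30 + 21 i \sqrt{11}$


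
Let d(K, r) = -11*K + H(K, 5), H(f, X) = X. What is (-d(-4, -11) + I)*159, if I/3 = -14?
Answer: -14469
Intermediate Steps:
I = -42 (I = 3*(-14) = -42)
d(K, r) = 5 - 11*K (d(K, r) = -11*K + 5 = 5 - 11*K)
(-d(-4, -11) + I)*159 = (-(5 - 11*(-4)) - 42)*159 = (-(5 + 44) - 42)*159 = (-1*49 - 42)*159 = (-49 - 42)*159 = -91*159 = -14469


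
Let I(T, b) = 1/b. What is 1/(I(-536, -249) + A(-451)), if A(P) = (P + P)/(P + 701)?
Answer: -31125/112424 ≈ -0.27685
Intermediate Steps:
A(P) = 2*P/(701 + P) (A(P) = (2*P)/(701 + P) = 2*P/(701 + P))
1/(I(-536, -249) + A(-451)) = 1/(1/(-249) + 2*(-451)/(701 - 451)) = 1/(-1/249 + 2*(-451)/250) = 1/(-1/249 + 2*(-451)*(1/250)) = 1/(-1/249 - 451/125) = 1/(-112424/31125) = -31125/112424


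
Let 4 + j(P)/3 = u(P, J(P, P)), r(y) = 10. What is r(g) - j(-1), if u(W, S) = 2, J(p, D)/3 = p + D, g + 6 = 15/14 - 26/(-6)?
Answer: 16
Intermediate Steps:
g = -25/42 (g = -6 + (15/14 - 26/(-6)) = -6 + (15*(1/14) - 26*(-⅙)) = -6 + (15/14 + 13/3) = -6 + 227/42 = -25/42 ≈ -0.59524)
J(p, D) = 3*D + 3*p (J(p, D) = 3*(p + D) = 3*(D + p) = 3*D + 3*p)
j(P) = -6 (j(P) = -12 + 3*2 = -12 + 6 = -6)
r(g) - j(-1) = 10 - 1*(-6) = 10 + 6 = 16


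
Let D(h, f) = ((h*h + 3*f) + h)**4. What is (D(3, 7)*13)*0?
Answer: 0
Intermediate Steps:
D(h, f) = (h + h**2 + 3*f)**4 (D(h, f) = ((h**2 + 3*f) + h)**4 = (h + h**2 + 3*f)**4)
(D(3, 7)*13)*0 = ((3 + 3**2 + 3*7)**4*13)*0 = ((3 + 9 + 21)**4*13)*0 = (33**4*13)*0 = (1185921*13)*0 = 15416973*0 = 0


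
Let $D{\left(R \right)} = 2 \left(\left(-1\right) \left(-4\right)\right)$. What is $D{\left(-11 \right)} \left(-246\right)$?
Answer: $-1968$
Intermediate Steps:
$D{\left(R \right)} = 8$ ($D{\left(R \right)} = 2 \cdot 4 = 8$)
$D{\left(-11 \right)} \left(-246\right) = 8 \left(-246\right) = -1968$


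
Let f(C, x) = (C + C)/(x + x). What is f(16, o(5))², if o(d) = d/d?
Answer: 256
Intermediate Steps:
o(d) = 1
f(C, x) = C/x (f(C, x) = (2*C)/((2*x)) = (2*C)*(1/(2*x)) = C/x)
f(16, o(5))² = (16/1)² = (16*1)² = 16² = 256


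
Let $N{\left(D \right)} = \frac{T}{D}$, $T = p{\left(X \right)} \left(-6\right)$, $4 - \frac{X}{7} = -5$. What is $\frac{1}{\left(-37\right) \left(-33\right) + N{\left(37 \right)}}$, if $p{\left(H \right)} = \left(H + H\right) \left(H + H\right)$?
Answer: $- \frac{37}{50079} \approx -0.00073883$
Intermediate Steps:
$X = 63$ ($X = 28 - -35 = 28 + 35 = 63$)
$p{\left(H \right)} = 4 H^{2}$ ($p{\left(H \right)} = 2 H 2 H = 4 H^{2}$)
$T = -95256$ ($T = 4 \cdot 63^{2} \left(-6\right) = 4 \cdot 3969 \left(-6\right) = 15876 \left(-6\right) = -95256$)
$N{\left(D \right)} = - \frac{95256}{D}$
$\frac{1}{\left(-37\right) \left(-33\right) + N{\left(37 \right)}} = \frac{1}{\left(-37\right) \left(-33\right) - \frac{95256}{37}} = \frac{1}{1221 - \frac{95256}{37}} = \frac{1}{- \frac{50079}{37}} = - \frac{37}{50079}$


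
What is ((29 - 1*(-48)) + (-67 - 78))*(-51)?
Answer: 3468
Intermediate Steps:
((29 - 1*(-48)) + (-67 - 78))*(-51) = ((29 + 48) - 145)*(-51) = (77 - 145)*(-51) = -68*(-51) = 3468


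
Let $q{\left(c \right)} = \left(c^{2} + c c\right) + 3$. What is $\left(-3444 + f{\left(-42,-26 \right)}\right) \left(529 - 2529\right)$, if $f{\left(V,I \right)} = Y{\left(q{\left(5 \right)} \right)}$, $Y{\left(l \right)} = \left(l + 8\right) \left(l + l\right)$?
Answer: $-6044000$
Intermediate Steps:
$q{\left(c \right)} = 3 + 2 c^{2}$ ($q{\left(c \right)} = \left(c^{2} + c^{2}\right) + 3 = 2 c^{2} + 3 = 3 + 2 c^{2}$)
$Y{\left(l \right)} = 2 l \left(8 + l\right)$ ($Y{\left(l \right)} = \left(8 + l\right) 2 l = 2 l \left(8 + l\right)$)
$f{\left(V,I \right)} = 6466$ ($f{\left(V,I \right)} = 2 \left(3 + 2 \cdot 5^{2}\right) \left(8 + \left(3 + 2 \cdot 5^{2}\right)\right) = 2 \left(3 + 2 \cdot 25\right) \left(8 + \left(3 + 2 \cdot 25\right)\right) = 2 \left(3 + 50\right) \left(8 + \left(3 + 50\right)\right) = 2 \cdot 53 \left(8 + 53\right) = 2 \cdot 53 \cdot 61 = 6466$)
$\left(-3444 + f{\left(-42,-26 \right)}\right) \left(529 - 2529\right) = \left(-3444 + 6466\right) \left(529 - 2529\right) = 3022 \left(-2000\right) = -6044000$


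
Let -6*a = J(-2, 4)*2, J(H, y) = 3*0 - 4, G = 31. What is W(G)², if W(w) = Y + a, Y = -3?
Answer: 25/9 ≈ 2.7778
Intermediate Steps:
J(H, y) = -4 (J(H, y) = 0 - 4 = -4)
a = 4/3 (a = -(-2)*2/3 = -⅙*(-8) = 4/3 ≈ 1.3333)
W(w) = -5/3 (W(w) = -3 + 4/3 = -5/3)
W(G)² = (-5/3)² = 25/9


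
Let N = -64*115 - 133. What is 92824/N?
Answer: -92824/7493 ≈ -12.388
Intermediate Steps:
N = -7493 (N = -7360 - 133 = -7493)
92824/N = 92824/(-7493) = 92824*(-1/7493) = -92824/7493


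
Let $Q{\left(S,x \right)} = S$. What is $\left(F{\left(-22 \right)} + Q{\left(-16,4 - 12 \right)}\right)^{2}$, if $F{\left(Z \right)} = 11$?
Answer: $25$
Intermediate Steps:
$\left(F{\left(-22 \right)} + Q{\left(-16,4 - 12 \right)}\right)^{2} = \left(11 - 16\right)^{2} = \left(-5\right)^{2} = 25$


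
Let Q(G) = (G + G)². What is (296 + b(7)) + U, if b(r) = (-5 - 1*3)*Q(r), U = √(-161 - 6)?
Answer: -1272 + I*√167 ≈ -1272.0 + 12.923*I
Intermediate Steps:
Q(G) = 4*G² (Q(G) = (2*G)² = 4*G²)
U = I*√167 (U = √(-167) = I*√167 ≈ 12.923*I)
b(r) = -32*r² (b(r) = (-5 - 1*3)*(4*r²) = (-5 - 3)*(4*r²) = -32*r²)
(296 + b(7)) + U = (296 - 32*7²) + I*√167 = (296 - 32*49) + I*√167 = (296 - 1568) + I*√167 = -1272 + I*√167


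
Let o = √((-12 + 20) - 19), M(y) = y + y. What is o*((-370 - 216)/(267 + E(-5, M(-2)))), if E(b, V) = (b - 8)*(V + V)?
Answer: -586*I*√11/371 ≈ -5.2387*I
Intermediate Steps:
M(y) = 2*y
o = I*√11 (o = √(8 - 19) = √(-11) = I*√11 ≈ 3.3166*I)
E(b, V) = 2*V*(-8 + b) (E(b, V) = (-8 + b)*(2*V) = 2*V*(-8 + b))
o*((-370 - 216)/(267 + E(-5, M(-2)))) = (I*√11)*((-370 - 216)/(267 + 2*(2*(-2))*(-8 - 5))) = (I*√11)*(-586/(267 + 2*(-4)*(-13))) = (I*√11)*(-586/(267 + 104)) = (I*√11)*(-586/371) = -586*I*√11/371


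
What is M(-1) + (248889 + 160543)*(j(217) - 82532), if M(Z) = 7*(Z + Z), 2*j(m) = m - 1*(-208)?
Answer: -33704237538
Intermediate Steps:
j(m) = 104 + m/2 (j(m) = (m - 1*(-208))/2 = (m + 208)/2 = (208 + m)/2 = 104 + m/2)
M(Z) = 14*Z (M(Z) = 7*(2*Z) = 14*Z)
M(-1) + (248889 + 160543)*(j(217) - 82532) = 14*(-1) + (248889 + 160543)*((104 + (1/2)*217) - 82532) = -14 + 409432*((104 + 217/2) - 82532) = -14 + 409432*(425/2 - 82532) = -14 + 409432*(-164639/2) = -14 - 33704237524 = -33704237538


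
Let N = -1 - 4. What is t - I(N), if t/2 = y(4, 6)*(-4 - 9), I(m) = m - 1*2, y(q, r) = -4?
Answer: 111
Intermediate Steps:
N = -5
I(m) = -2 + m (I(m) = m - 2 = -2 + m)
t = 104 (t = 2*(-4*(-4 - 9)) = 2*(-4*(-13)) = 2*52 = 104)
t - I(N) = 104 - (-2 - 5) = 104 - 1*(-7) = 104 + 7 = 111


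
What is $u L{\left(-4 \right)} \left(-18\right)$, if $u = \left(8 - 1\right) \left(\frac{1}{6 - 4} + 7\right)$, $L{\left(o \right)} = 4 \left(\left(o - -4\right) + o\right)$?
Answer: $15120$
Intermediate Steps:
$L{\left(o \right)} = 16 + 8 o$ ($L{\left(o \right)} = 4 \left(\left(o + 4\right) + o\right) = 4 \left(\left(4 + o\right) + o\right) = 4 \left(4 + 2 o\right) = 16 + 8 o$)
$u = \frac{105}{2}$ ($u = 7 \left(\frac{1}{2} + 7\right) = 7 \cdot \frac{15}{2} = \frac{105}{2} \approx 52.5$)
$u L{\left(-4 \right)} \left(-18\right) = \frac{105 \left(16 + 8 \left(-4\right)\right)}{2} \left(-18\right) = \frac{105 \left(16 - 32\right)}{2} \left(-18\right) = \frac{105}{2} \left(-16\right) \left(-18\right) = \left(-840\right) \left(-18\right) = 15120$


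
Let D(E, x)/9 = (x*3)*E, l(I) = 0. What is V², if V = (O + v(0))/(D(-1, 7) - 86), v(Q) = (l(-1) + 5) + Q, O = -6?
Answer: 1/75625 ≈ 1.3223e-5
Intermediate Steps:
D(E, x) = 27*E*x (D(E, x) = 9*((x*3)*E) = 9*((3*x)*E) = 9*(3*E*x) = 27*E*x)
v(Q) = 5 + Q (v(Q) = (0 + 5) + Q = 5 + Q)
V = 1/275 (V = (-6 + (5 + 0))/(27*(-1)*7 - 86) = (-6 + 5)/(-189 - 86) = -1/(-275) = -1*(-1/275) = 1/275 ≈ 0.0036364)
V² = (1/275)² = 1/75625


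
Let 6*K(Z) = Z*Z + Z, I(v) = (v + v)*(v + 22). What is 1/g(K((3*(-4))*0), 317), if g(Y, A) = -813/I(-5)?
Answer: 170/813 ≈ 0.20910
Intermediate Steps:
I(v) = 2*v*(22 + v) (I(v) = (2*v)*(22 + v) = 2*v*(22 + v))
K(Z) = Z/6 + Z²/6 (K(Z) = (Z*Z + Z)/6 = (Z² + Z)/6 = (Z + Z²)/6 = Z/6 + Z²/6)
g(Y, A) = 813/170 (g(Y, A) = -813*(-1/(10*(22 - 5))) = -813/(2*(-5)*17) = -813/(-170) = -813*(-1/170) = 813/170)
1/g(K((3*(-4))*0), 317) = 1/(813/170) = 170/813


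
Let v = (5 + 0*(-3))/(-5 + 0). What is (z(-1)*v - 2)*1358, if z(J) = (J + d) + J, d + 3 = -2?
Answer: 6790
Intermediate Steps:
d = -5 (d = -3 - 2 = -5)
v = -1 (v = (5 + 0)/(-5) = 5*(-⅕) = -1)
z(J) = -5 + 2*J (z(J) = (J - 5) + J = (-5 + J) + J = -5 + 2*J)
(z(-1)*v - 2)*1358 = ((-5 + 2*(-1))*(-1) - 2)*1358 = ((-5 - 2)*(-1) - 2)*1358 = (-7*(-1) - 2)*1358 = (7 - 2)*1358 = 5*1358 = 6790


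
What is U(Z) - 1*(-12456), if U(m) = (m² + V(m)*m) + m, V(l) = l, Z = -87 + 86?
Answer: 12457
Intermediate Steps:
Z = -1
U(m) = m + 2*m² (U(m) = (m² + m*m) + m = (m² + m²) + m = 2*m² + m = m + 2*m²)
U(Z) - 1*(-12456) = -(1 + 2*(-1)) - 1*(-12456) = -(1 - 2) + 12456 = -1*(-1) + 12456 = 1 + 12456 = 12457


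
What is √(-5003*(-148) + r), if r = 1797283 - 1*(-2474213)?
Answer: 2*√1252985 ≈ 2238.7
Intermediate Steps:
r = 4271496 (r = 1797283 + 2474213 = 4271496)
√(-5003*(-148) + r) = √(-5003*(-148) + 4271496) = √(740444 + 4271496) = √5011940 = 2*√1252985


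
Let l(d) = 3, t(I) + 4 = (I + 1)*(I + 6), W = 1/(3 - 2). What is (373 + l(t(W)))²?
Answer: 141376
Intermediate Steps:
W = 1 (W = 1/1 = 1)
t(I) = -4 + (1 + I)*(6 + I) (t(I) = -4 + (I + 1)*(I + 6) = -4 + (1 + I)*(6 + I))
(373 + l(t(W)))² = (373 + 3)² = 376² = 141376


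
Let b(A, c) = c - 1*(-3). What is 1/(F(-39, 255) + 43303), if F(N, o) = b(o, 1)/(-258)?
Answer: 129/5586085 ≈ 2.3093e-5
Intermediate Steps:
b(A, c) = 3 + c (b(A, c) = c + 3 = 3 + c)
F(N, o) = -2/129 (F(N, o) = (3 + 1)/(-258) = 4*(-1/258) = -2/129)
1/(F(-39, 255) + 43303) = 1/(-2/129 + 43303) = 1/(5586085/129) = 129/5586085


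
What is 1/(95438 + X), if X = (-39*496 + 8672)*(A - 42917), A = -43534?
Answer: 1/922700510 ≈ 1.0838e-9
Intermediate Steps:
X = 922605072 (X = (-39*496 + 8672)*(-43534 - 42917) = (-19344 + 8672)*(-86451) = -10672*(-86451) = 922605072)
1/(95438 + X) = 1/(95438 + 922605072) = 1/922700510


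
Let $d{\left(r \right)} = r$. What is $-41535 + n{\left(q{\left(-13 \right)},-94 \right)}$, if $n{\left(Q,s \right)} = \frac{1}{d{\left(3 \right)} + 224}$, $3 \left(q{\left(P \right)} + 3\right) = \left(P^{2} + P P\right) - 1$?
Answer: $- \frac{9428444}{227} \approx -41535.0$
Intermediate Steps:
$q{\left(P \right)} = - \frac{10}{3} + \frac{2 P^{2}}{3}$ ($q{\left(P \right)} = -3 + \frac{\left(P^{2} + P P\right) - 1}{3} = -3 + \frac{\left(P^{2} + P^{2}\right) - 1}{3} = -3 + \frac{2 P^{2} - 1}{3} = -3 + \frac{-1 + 2 P^{2}}{3} = -3 + \left(- \frac{1}{3} + \frac{2 P^{2}}{3}\right) = - \frac{10}{3} + \frac{2 P^{2}}{3}$)
$n{\left(Q,s \right)} = \frac{1}{227}$ ($n{\left(Q,s \right)} = \frac{1}{3 + 224} = \frac{1}{227}$)
$-41535 + n{\left(q{\left(-13 \right)},-94 \right)} = -41535 + \frac{1}{227} = - \frac{9428444}{227}$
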